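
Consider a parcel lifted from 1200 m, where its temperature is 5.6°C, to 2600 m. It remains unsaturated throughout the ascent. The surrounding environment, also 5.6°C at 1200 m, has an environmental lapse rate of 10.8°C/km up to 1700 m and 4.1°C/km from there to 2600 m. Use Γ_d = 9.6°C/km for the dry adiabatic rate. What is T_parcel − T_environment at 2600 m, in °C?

Parcel:
  1200–2600 m, dry: Δz = 1.4 km ⇒ ΔT = -13.44°C; T = -7.84°C
Environment:
  1200–1700 m, environment, lower layer: Δz = 0.5 km ⇒ ΔT = -5.4°C; T = 0.2°C
  1700–2600 m, environment, upper layer: Δz = 0.9 km ⇒ ΔT = -3.69°C; T = -3.49°C
T_parcel − T_env = -7.84 − (-3.49) = -4.35°C

-4.35°C (parcel cooler than environment)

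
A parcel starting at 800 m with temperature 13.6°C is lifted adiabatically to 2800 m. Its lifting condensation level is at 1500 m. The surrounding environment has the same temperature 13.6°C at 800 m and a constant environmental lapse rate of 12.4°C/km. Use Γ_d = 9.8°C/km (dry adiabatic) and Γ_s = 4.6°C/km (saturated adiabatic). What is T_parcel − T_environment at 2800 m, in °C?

Parcel:
  From 800 m to 1500 m (dry): cools by 9.8 × 0.7 = 6.86°C, giving 6.74°C.
  From 1500 m to 2800 m (saturated): cools by 4.6 × 1.3 = 5.98°C, giving 0.76°C.
Environment:
  From 800 m to 2800 m (environment): cools by 12.4 × 2 = 24.8°C, giving -11.2°C.
T_parcel − T_env = 0.76 − (-11.2) = +11.96°C

+11.96°C (parcel warmer than environment)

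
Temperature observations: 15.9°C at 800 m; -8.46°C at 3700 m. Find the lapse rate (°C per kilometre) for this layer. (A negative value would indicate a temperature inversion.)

8.4°C/km

Γ = −ΔT/Δz = (15.9 − (-8.46)) / (3700 − 800) m
  = 24.36°C / 2.9 km = 8.4°C/km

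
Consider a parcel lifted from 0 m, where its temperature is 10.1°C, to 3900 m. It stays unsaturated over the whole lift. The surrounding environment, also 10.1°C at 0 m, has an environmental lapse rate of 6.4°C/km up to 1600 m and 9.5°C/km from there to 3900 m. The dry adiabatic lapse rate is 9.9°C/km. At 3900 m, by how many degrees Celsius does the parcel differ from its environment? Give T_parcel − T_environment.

Parcel:
  0 → 3900 m (dry, 9.9°C/km): ΔT = -9.9 × 3.9 = -38.61°C → T = -28.51°C
Environment:
  0 → 1600 m (environment, lower layer, 6.4°C/km): ΔT = -6.4 × 1.6 = -10.24°C → T = -0.14°C
  1600 → 3900 m (environment, upper layer, 9.5°C/km): ΔT = -9.5 × 2.3 = -21.85°C → T = -21.99°C
T_parcel − T_env = -28.51 − (-21.99) = -6.52°C

-6.52°C (parcel cooler than environment)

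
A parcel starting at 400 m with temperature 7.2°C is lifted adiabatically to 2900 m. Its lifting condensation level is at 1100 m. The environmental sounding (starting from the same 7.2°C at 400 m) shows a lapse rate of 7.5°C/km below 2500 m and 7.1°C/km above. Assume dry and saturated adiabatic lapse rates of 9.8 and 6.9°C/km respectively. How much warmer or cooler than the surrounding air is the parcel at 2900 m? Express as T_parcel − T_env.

-0.69°C (parcel cooler than environment)

Parcel:
  400 → 1100 m (dry, 9.8°C/km): ΔT = -9.8 × 0.7 = -6.86°C → T = 0.34°C
  1100 → 2900 m (saturated, 6.9°C/km): ΔT = -6.9 × 1.8 = -12.42°C → T = -12.08°C
Environment:
  400 → 2500 m (environment, lower layer, 7.5°C/km): ΔT = -7.5 × 2.1 = -15.75°C → T = -8.55°C
  2500 → 2900 m (environment, upper layer, 7.1°C/km): ΔT = -7.1 × 0.4 = -2.84°C → T = -11.39°C
T_parcel − T_env = -12.08 − (-11.39) = -0.69°C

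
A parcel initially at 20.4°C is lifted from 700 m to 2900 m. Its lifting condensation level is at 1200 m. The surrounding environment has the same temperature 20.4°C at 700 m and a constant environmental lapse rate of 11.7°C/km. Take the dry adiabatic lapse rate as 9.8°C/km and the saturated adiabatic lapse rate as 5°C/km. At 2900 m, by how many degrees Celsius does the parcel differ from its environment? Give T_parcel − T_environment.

+12.34°C (parcel warmer than environment)

Parcel:
  Dry to 1200 m: -9.8 × 0.5 km = -4.9°C, so T = 15.5°C.
  Saturated to 2900 m: -5 × 1.7 km = -8.5°C, so T = 7°C.
Environment:
  Environment to 2900 m: -11.7 × 2.2 km = -25.74°C, so T = -5.34°C.
T_parcel − T_env = 7 − (-5.34) = +12.34°C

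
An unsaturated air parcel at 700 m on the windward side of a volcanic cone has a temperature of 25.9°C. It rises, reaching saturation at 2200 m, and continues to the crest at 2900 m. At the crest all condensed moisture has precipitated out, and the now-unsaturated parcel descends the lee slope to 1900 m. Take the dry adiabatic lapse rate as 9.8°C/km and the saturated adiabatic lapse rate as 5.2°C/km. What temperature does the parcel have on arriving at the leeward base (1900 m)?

Dry to 2200 m: -9.8 × 1.5 km = -14.7°C, so T = 11.2°C.
Saturated to 2900 m: -5.2 × 0.7 km = -3.64°C, so T = 7.56°C.
Dry descent to 1900 m: +9.8 × 1 km = +9.8°C, so T = 17.36°C.

17.36°C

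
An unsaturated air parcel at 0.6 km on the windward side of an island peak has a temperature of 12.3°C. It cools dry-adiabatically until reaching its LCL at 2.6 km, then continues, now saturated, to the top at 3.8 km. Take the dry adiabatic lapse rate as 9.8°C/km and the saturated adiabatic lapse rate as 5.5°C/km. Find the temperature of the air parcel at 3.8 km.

-13.9°C

Dry to 2600 m: -9.8 × 2 km = -19.6°C, so T = -7.3°C.
Saturated to 3800 m: -5.5 × 1.2 km = -6.6°C, so T = -13.9°C.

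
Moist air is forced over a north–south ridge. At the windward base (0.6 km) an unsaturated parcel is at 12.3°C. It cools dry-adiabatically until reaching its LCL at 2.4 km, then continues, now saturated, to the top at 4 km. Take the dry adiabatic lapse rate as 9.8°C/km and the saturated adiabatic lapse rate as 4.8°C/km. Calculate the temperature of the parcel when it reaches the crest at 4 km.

From 600 m to 2400 m (dry): cools by 9.8 × 1.8 = 17.64°C, giving -5.34°C.
From 2400 m to 4000 m (saturated): cools by 4.8 × 1.6 = 7.68°C, giving -13.02°C.

-13.02°C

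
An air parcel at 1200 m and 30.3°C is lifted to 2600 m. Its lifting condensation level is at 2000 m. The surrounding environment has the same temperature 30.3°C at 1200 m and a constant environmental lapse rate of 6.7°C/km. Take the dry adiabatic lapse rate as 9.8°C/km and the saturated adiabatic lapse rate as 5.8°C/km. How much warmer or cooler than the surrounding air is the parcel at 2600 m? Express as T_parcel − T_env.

-1.94°C (parcel cooler than environment)

Parcel:
  Dry to 2000 m: -9.8 × 0.8 km = -7.84°C, so T = 22.46°C.
  Saturated to 2600 m: -5.8 × 0.6 km = -3.48°C, so T = 18.98°C.
Environment:
  Environment to 2600 m: -6.7 × 1.4 km = -9.38°C, so T = 20.92°C.
T_parcel − T_env = 18.98 − 20.92 = -1.94°C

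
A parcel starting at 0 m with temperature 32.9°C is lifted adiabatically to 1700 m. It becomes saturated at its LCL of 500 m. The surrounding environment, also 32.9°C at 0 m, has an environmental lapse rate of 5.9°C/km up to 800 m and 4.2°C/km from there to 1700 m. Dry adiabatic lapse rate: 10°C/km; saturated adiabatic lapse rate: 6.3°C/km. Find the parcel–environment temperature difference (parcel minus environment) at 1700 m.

Parcel:
  0 → 500 m (dry, 10°C/km): ΔT = -10 × 0.5 = -5°C → T = 27.9°C
  500 → 1700 m (saturated, 6.3°C/km): ΔT = -6.3 × 1.2 = -7.56°C → T = 20.34°C
Environment:
  0 → 800 m (environment, lower layer, 5.9°C/km): ΔT = -5.9 × 0.8 = -4.72°C → T = 28.18°C
  800 → 1700 m (environment, upper layer, 4.2°C/km): ΔT = -4.2 × 0.9 = -3.78°C → T = 24.4°C
T_parcel − T_env = 20.34 − 24.4 = -4.06°C

-4.06°C (parcel cooler than environment)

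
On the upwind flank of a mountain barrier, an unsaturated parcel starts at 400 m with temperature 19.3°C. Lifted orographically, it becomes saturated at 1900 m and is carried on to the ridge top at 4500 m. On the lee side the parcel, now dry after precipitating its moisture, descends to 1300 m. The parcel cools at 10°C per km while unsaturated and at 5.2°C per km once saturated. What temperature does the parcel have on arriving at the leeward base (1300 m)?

22.78°C

400–1900 m, dry: Δz = 1.5 km ⇒ ΔT = -15°C; T = 4.3°C
1900–4500 m, saturated: Δz = 2.6 km ⇒ ΔT = -13.52°C; T = -9.22°C
4500–1300 m, dry descent: Δz = 3.2 km ⇒ ΔT = +32°C; T = 22.78°C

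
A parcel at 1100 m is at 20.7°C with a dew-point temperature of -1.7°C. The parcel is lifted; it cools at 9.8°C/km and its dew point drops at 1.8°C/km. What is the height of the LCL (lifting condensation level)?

3900 m

T and T_d converge at 9.8 − 1.8 = 8°C per km
Height above start = (20.7 − (-1.7)) / 8 = 2.8 km
LCL altitude = 1100 m + 2800 m = 3900 m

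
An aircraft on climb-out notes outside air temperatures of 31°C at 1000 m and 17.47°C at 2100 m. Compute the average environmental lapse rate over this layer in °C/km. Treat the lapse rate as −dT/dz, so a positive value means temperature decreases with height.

Γ = −ΔT/Δz = (31 − 17.47) / (2100 − 1000) m
  = 13.53°C / 1.1 km = 12.3°C/km

12.3°C/km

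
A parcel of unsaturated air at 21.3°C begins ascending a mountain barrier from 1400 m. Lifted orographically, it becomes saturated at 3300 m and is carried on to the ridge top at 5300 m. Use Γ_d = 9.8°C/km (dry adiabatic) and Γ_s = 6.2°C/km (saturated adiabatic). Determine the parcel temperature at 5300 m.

Dry to 3300 m: -9.8 × 1.9 km = -18.62°C, so T = 2.68°C.
Saturated to 5300 m: -6.2 × 2 km = -12.4°C, so T = -9.72°C.

-9.72°C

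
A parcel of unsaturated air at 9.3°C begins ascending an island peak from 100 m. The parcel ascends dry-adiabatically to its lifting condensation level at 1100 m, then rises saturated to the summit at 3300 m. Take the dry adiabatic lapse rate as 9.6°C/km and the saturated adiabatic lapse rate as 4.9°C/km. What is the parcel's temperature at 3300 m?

-11.08°C

100 → 1100 m (dry, 9.6°C/km): ΔT = -9.6 × 1 = -9.6°C → T = -0.3°C
1100 → 3300 m (saturated, 4.9°C/km): ΔT = -4.9 × 2.2 = -10.78°C → T = -11.08°C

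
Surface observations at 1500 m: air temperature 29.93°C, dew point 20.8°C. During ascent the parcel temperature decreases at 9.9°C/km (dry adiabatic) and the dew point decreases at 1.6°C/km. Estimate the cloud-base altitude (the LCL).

2600 m

T and T_d converge at 9.9 − 1.6 = 8.3°C per km
Height above start = (29.93 − 20.8) / 8.3 = 1.1 km
LCL altitude = 1500 m + 1100 m = 2600 m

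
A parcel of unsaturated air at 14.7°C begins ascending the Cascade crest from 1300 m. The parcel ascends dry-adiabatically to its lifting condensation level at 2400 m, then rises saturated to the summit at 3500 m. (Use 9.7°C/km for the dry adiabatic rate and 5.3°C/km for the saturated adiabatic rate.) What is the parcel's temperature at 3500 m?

-1.8°C

1300 → 2400 m (dry, 9.7°C/km): ΔT = -9.7 × 1.1 = -10.67°C → T = 4.03°C
2400 → 3500 m (saturated, 5.3°C/km): ΔT = -5.3 × 1.1 = -5.83°C → T = -1.8°C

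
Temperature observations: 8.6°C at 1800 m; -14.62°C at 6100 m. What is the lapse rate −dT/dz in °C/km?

Γ = −ΔT/Δz = (8.6 − (-14.62)) / (6100 − 1800) m
  = 23.22°C / 4.3 km = 5.4°C/km

5.4°C/km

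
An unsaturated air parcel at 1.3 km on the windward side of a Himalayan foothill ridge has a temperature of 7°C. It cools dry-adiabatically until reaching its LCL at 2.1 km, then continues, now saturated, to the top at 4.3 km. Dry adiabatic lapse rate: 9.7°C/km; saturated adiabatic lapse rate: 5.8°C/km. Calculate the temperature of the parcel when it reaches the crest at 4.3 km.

-13.52°C

1300–2100 m, dry: Δz = 0.8 km ⇒ ΔT = -7.76°C; T = -0.76°C
2100–4300 m, saturated: Δz = 2.2 km ⇒ ΔT = -12.76°C; T = -13.52°C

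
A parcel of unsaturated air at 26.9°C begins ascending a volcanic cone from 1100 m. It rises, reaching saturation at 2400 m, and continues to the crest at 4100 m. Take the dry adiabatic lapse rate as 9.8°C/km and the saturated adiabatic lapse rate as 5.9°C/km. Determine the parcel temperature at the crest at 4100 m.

1100–2400 m, dry: Δz = 1.3 km ⇒ ΔT = -12.74°C; T = 14.16°C
2400–4100 m, saturated: Δz = 1.7 km ⇒ ΔT = -10.03°C; T = 4.13°C

4.13°C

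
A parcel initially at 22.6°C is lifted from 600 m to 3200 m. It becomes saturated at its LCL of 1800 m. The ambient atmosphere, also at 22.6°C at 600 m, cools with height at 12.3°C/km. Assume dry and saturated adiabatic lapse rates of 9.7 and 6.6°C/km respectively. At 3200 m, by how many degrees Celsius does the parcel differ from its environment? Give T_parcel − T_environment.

+11.1°C (parcel warmer than environment)

Parcel:
  600–1800 m, dry: Δz = 1.2 km ⇒ ΔT = -11.64°C; T = 10.96°C
  1800–3200 m, saturated: Δz = 1.4 km ⇒ ΔT = -9.24°C; T = 1.72°C
Environment:
  600–3200 m, environment: Δz = 2.6 km ⇒ ΔT = -31.98°C; T = -9.38°C
T_parcel − T_env = 1.72 − (-9.38) = +11.1°C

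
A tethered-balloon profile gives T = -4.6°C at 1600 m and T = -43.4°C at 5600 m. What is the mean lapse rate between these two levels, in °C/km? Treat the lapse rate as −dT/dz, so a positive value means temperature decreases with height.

Γ = −ΔT/Δz = (-4.6 − (-43.4)) / (5600 − 1600) m
  = 38.8°C / 4 km = 9.7°C/km

9.7°C/km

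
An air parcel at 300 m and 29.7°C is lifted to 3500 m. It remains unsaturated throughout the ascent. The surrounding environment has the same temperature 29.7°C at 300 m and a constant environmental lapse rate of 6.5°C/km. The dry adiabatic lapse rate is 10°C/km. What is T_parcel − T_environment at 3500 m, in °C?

Parcel:
  300–3500 m, dry: Δz = 3.2 km ⇒ ΔT = -32°C; T = -2.3°C
Environment:
  300–3500 m, environment: Δz = 3.2 km ⇒ ΔT = -20.8°C; T = 8.9°C
T_parcel − T_env = -2.3 − 8.9 = -11.2°C

-11.2°C (parcel cooler than environment)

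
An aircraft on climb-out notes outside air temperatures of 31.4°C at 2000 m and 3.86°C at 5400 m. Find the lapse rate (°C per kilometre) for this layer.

8.1°C/km

Γ = −ΔT/Δz = (31.4 − 3.86) / (5400 − 2000) m
  = 27.54°C / 3.4 km = 8.1°C/km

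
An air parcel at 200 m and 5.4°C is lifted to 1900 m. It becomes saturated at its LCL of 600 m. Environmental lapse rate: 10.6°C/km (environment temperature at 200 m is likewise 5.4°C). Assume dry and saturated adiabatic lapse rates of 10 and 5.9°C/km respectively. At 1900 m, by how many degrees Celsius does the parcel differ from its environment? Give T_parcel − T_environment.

Parcel:
  200–600 m, dry: Δz = 0.4 km ⇒ ΔT = -4°C; T = 1.4°C
  600–1900 m, saturated: Δz = 1.3 km ⇒ ΔT = -7.67°C; T = -6.27°C
Environment:
  200–1900 m, environment: Δz = 1.7 km ⇒ ΔT = -18.02°C; T = -12.62°C
T_parcel − T_env = -6.27 − (-12.62) = +6.35°C

+6.35°C (parcel warmer than environment)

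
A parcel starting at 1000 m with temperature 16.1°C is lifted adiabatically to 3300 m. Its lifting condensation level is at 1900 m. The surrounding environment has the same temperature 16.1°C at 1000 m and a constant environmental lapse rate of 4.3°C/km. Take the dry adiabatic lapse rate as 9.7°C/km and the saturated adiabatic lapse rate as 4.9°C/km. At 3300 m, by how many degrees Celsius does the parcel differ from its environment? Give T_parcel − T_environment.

Parcel:
  1000 → 1900 m (dry, 9.7°C/km): ΔT = -9.7 × 0.9 = -8.73°C → T = 7.37°C
  1900 → 3300 m (saturated, 4.9°C/km): ΔT = -4.9 × 1.4 = -6.86°C → T = 0.51°C
Environment:
  1000 → 3300 m (environment, 4.3°C/km): ΔT = -4.3 × 2.3 = -9.89°C → T = 6.21°C
T_parcel − T_env = 0.51 − 6.21 = -5.7°C

-5.7°C (parcel cooler than environment)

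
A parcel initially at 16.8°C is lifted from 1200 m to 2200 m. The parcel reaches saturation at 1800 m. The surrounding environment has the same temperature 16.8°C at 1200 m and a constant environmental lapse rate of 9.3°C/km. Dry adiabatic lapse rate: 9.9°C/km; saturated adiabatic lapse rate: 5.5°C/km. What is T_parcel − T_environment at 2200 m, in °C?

Parcel:
  1200–1800 m, dry: Δz = 0.6 km ⇒ ΔT = -5.94°C; T = 10.86°C
  1800–2200 m, saturated: Δz = 0.4 km ⇒ ΔT = -2.2°C; T = 8.66°C
Environment:
  1200–2200 m, environment: Δz = 1 km ⇒ ΔT = -9.3°C; T = 7.5°C
T_parcel − T_env = 8.66 − 7.5 = +1.16°C

+1.16°C (parcel warmer than environment)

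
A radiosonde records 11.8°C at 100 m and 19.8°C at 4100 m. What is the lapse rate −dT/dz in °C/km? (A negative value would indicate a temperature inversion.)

-2°C/km

Γ = −ΔT/Δz = (11.8 − 19.8) / (4100 − 100) m
  = -8°C / 4 km = -2°C/km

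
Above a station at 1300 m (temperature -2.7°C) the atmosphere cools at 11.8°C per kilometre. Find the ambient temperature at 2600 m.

Environmental to 2600 m: -11.8 × 1.3 km = -15.34°C, so T = -18.04°C.

-18.04°C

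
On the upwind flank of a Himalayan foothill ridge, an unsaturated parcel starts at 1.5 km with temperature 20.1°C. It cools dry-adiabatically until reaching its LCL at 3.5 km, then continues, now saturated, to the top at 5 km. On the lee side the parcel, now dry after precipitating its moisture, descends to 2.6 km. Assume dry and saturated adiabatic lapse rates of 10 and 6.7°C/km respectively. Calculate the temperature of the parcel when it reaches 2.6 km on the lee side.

14.05°C

From 1500 m to 3500 m (dry): cools by 10 × 2 = 20°C, giving 0.1°C.
From 3500 m to 5000 m (saturated): cools by 6.7 × 1.5 = 10.05°C, giving -9.95°C.
From 5000 m to 2600 m (dry descent): warms by 10 × 2.4 = 24°C, giving 14.05°C.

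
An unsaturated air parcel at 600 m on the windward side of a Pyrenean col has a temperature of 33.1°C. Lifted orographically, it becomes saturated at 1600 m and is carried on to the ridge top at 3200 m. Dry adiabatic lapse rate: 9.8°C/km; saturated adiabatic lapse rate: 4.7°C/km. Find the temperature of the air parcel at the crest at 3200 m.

600–1600 m, dry: Δz = 1 km ⇒ ΔT = -9.8°C; T = 23.3°C
1600–3200 m, saturated: Δz = 1.6 km ⇒ ΔT = -7.52°C; T = 15.78°C

15.78°C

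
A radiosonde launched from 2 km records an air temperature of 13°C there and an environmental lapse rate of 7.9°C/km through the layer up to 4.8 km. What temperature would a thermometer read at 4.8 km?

-9.12°C

From 2000 m to 4800 m (environmental): cools by 7.9 × 2.8 = 22.12°C, giving -9.12°C.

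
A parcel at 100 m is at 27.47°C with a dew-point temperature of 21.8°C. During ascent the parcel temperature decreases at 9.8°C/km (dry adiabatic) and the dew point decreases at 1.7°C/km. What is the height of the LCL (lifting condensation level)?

800 m

T and T_d converge at 9.8 − 1.7 = 8.1°C per km
Height above start = (27.47 − 21.8) / 8.1 = 0.7 km
LCL altitude = 100 m + 700 m = 800 m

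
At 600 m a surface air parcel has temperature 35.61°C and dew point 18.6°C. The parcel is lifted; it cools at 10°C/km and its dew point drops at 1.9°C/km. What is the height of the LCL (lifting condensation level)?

2700 m

T and T_d converge at 10 − 1.9 = 8.1°C per km
Height above start = (35.61 − 18.6) / 8.1 = 2.1 km
LCL altitude = 600 m + 2100 m = 2700 m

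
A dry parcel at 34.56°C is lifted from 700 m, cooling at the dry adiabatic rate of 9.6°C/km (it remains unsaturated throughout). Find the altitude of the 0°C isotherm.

Height above start = (34.56 − 0) / 9.6 = 3.6 km
Altitude = 700 m + 3600 m = 4300 m

4300 m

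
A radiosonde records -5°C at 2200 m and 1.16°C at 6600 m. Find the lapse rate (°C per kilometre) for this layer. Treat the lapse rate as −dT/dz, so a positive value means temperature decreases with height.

-1.4°C/km

Γ = −ΔT/Δz = (-5 − 1.16) / (6600 − 2200) m
  = -6.16°C / 4.4 km = -1.4°C/km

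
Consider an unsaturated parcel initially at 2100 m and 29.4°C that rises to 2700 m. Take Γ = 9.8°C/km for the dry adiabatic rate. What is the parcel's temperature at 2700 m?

2100 → 2700 m (dry adiabatic, 9.8°C/km): ΔT = -9.8 × 0.6 = -5.88°C → T = 23.52°C

23.52°C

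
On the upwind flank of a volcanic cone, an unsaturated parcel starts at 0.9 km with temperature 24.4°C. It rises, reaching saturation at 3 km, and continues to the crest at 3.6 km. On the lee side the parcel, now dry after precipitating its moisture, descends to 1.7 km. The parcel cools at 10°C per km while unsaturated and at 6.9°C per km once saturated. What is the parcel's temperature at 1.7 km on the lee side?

18.26°C

900–3000 m, dry: Δz = 2.1 km ⇒ ΔT = -21°C; T = 3.4°C
3000–3600 m, saturated: Δz = 0.6 km ⇒ ΔT = -4.14°C; T = -0.74°C
3600–1700 m, dry descent: Δz = 1.9 km ⇒ ΔT = +19°C; T = 18.26°C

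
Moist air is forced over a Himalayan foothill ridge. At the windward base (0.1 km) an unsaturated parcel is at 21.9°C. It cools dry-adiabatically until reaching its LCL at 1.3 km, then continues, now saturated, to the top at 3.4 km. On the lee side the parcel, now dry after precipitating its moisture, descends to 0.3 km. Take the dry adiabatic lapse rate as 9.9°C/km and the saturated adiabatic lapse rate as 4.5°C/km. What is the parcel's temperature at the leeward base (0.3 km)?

31.26°C

100–1300 m, dry: Δz = 1.2 km ⇒ ΔT = -11.88°C; T = 10.02°C
1300–3400 m, saturated: Δz = 2.1 km ⇒ ΔT = -9.45°C; T = 0.57°C
3400–300 m, dry descent: Δz = 3.1 km ⇒ ΔT = +30.69°C; T = 31.26°C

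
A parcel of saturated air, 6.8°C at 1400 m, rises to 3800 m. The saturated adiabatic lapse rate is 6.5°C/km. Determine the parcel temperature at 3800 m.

From 1400 m to 3800 m (saturated adiabatic): cools by 6.5 × 2.4 = 15.6°C, giving -8.8°C.

-8.8°C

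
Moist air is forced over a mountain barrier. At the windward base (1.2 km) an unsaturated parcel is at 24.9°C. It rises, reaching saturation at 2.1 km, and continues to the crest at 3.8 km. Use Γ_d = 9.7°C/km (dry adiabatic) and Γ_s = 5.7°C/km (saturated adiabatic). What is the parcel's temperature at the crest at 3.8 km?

6.48°C

Dry to 2100 m: -9.7 × 0.9 km = -8.73°C, so T = 16.17°C.
Saturated to 3800 m: -5.7 × 1.7 km = -9.69°C, so T = 6.48°C.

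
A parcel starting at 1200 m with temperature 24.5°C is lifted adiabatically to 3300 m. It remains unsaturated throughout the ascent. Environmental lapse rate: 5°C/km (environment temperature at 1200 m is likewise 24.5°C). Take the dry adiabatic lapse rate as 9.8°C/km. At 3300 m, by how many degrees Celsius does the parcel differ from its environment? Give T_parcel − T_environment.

-10.08°C (parcel cooler than environment)

Parcel:
  1200–3300 m, dry: Δz = 2.1 km ⇒ ΔT = -20.58°C; T = 3.92°C
Environment:
  1200–3300 m, environment: Δz = 2.1 km ⇒ ΔT = -10.5°C; T = 14°C
T_parcel − T_env = 3.92 − 14 = -10.08°C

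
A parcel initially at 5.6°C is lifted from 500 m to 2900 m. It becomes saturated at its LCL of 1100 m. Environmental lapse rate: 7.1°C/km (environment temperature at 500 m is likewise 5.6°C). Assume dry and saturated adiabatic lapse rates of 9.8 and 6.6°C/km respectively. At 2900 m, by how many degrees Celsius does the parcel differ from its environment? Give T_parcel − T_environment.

Parcel:
  Dry to 1100 m: -9.8 × 0.6 km = -5.88°C, so T = -0.28°C.
  Saturated to 2900 m: -6.6 × 1.8 km = -11.88°C, so T = -12.16°C.
Environment:
  Environment to 2900 m: -7.1 × 2.4 km = -17.04°C, so T = -11.44°C.
T_parcel − T_env = -12.16 − (-11.44) = -0.72°C

-0.72°C (parcel cooler than environment)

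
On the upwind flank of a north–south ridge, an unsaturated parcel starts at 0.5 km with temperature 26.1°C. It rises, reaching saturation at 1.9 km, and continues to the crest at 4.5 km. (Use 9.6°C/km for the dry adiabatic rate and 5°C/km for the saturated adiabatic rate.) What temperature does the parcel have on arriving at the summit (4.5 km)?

-0.34°C

500 → 1900 m (dry, 9.6°C/km): ΔT = -9.6 × 1.4 = -13.44°C → T = 12.66°C
1900 → 4500 m (saturated, 5°C/km): ΔT = -5 × 2.6 = -13°C → T = -0.34°C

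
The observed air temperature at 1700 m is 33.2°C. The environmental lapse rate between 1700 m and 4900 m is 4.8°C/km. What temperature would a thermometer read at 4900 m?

17.84°C

1700 → 4900 m (environmental, 4.8°C/km): ΔT = -4.8 × 3.2 = -15.36°C → T = 17.84°C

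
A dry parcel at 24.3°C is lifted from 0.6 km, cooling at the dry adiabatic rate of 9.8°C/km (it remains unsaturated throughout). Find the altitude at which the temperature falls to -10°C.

Height above start = (24.3 − (-10)) / 9.8 = 3.5 km
Altitude = 600 m + 3500 m = 4100 m

4.1 km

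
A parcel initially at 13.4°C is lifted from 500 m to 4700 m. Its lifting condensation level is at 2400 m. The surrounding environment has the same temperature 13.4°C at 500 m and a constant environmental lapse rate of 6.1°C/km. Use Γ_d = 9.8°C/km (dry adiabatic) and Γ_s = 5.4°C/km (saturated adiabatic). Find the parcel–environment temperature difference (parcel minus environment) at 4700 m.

Parcel:
  500 → 2400 m (dry, 9.8°C/km): ΔT = -9.8 × 1.9 = -18.62°C → T = -5.22°C
  2400 → 4700 m (saturated, 5.4°C/km): ΔT = -5.4 × 2.3 = -12.42°C → T = -17.64°C
Environment:
  500 → 4700 m (environment, 6.1°C/km): ΔT = -6.1 × 4.2 = -25.62°C → T = -12.22°C
T_parcel − T_env = -17.64 − (-12.22) = -5.42°C

-5.42°C (parcel cooler than environment)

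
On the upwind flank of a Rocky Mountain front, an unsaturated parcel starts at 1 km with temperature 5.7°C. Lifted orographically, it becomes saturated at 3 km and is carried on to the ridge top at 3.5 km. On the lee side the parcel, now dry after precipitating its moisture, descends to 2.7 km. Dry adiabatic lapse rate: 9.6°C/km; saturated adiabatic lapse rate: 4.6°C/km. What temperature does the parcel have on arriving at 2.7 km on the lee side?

-8.12°C

1000–3000 m, dry: Δz = 2 km ⇒ ΔT = -19.2°C; T = -13.5°C
3000–3500 m, saturated: Δz = 0.5 km ⇒ ΔT = -2.3°C; T = -15.8°C
3500–2700 m, dry descent: Δz = 0.8 km ⇒ ΔT = +7.68°C; T = -8.12°C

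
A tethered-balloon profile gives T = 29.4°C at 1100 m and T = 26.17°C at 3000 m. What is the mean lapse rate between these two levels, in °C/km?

Γ = −ΔT/Δz = (29.4 − 26.17) / (3000 − 1100) m
  = 3.23°C / 1.9 km = 1.7°C/km

1.7°C/km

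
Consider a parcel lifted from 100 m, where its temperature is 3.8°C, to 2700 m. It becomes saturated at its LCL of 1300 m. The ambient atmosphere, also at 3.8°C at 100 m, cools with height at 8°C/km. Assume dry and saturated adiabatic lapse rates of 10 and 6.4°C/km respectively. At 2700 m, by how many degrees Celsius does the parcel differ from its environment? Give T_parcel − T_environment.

-0.16°C (parcel cooler than environment)

Parcel:
  From 100 m to 1300 m (dry): cools by 10 × 1.2 = 12°C, giving -8.2°C.
  From 1300 m to 2700 m (saturated): cools by 6.4 × 1.4 = 8.96°C, giving -17.16°C.
Environment:
  From 100 m to 2700 m (environment): cools by 8 × 2.6 = 20.8°C, giving -17°C.
T_parcel − T_env = -17.16 − (-17) = -0.16°C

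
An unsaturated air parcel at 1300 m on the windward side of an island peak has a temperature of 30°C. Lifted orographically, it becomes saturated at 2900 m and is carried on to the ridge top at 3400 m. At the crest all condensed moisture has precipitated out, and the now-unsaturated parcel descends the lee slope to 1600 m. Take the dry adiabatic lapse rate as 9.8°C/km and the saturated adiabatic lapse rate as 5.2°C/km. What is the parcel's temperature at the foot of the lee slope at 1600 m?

Dry to 2900 m: -9.8 × 1.6 km = -15.68°C, so T = 14.32°C.
Saturated to 3400 m: -5.2 × 0.5 km = -2.6°C, so T = 11.72°C.
Dry descent to 1600 m: +9.8 × 1.8 km = +17.64°C, so T = 29.36°C.

29.36°C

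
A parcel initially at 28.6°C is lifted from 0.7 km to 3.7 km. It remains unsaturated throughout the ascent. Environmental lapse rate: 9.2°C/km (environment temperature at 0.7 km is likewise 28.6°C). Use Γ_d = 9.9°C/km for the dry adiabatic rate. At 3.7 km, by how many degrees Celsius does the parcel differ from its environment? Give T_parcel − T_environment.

Parcel:
  From 700 m to 3700 m (dry): cools by 9.9 × 3 = 29.7°C, giving -1.1°C.
Environment:
  From 700 m to 3700 m (environment): cools by 9.2 × 3 = 27.6°C, giving 1°C.
T_parcel − T_env = -1.1 − 1 = -2.1°C

-2.1°C (parcel cooler than environment)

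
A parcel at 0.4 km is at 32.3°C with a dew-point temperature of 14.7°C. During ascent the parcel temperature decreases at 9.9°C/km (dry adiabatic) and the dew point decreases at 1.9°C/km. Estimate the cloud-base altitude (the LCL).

T and T_d converge at 9.9 − 1.9 = 8°C per km
Height above start = (32.3 − 14.7) / 8 = 2.2 km
LCL altitude = 400 m + 2200 m = 2600 m

2.6 km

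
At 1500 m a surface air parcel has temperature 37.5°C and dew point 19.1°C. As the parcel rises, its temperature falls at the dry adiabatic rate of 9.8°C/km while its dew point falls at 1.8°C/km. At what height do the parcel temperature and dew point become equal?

3800 m

T and T_d converge at 9.8 − 1.8 = 8°C per km
Height above start = (37.5 − 19.1) / 8 = 2.3 km
LCL altitude = 1500 m + 2300 m = 3800 m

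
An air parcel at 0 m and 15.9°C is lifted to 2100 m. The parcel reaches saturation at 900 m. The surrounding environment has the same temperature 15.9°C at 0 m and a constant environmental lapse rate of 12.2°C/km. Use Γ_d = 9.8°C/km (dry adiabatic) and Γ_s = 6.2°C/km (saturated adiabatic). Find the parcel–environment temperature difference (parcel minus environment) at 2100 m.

Parcel:
  Dry to 900 m: -9.8 × 0.9 km = -8.82°C, so T = 7.08°C.
  Saturated to 2100 m: -6.2 × 1.2 km = -7.44°C, so T = -0.36°C.
Environment:
  Environment to 2100 m: -12.2 × 2.1 km = -25.62°C, so T = -9.72°C.
T_parcel − T_env = -0.36 − (-9.72) = +9.36°C

+9.36°C (parcel warmer than environment)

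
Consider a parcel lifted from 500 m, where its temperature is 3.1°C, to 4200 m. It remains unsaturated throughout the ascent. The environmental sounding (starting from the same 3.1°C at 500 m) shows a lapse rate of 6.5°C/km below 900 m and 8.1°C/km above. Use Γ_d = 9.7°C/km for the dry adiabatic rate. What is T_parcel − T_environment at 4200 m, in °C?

Parcel:
  500 → 4200 m (dry, 9.7°C/km): ΔT = -9.7 × 3.7 = -35.89°C → T = -32.79°C
Environment:
  500 → 900 m (environment, lower layer, 6.5°C/km): ΔT = -6.5 × 0.4 = -2.6°C → T = 0.5°C
  900 → 4200 m (environment, upper layer, 8.1°C/km): ΔT = -8.1 × 3.3 = -26.73°C → T = -26.23°C
T_parcel − T_env = -32.79 − (-26.23) = -6.56°C

-6.56°C (parcel cooler than environment)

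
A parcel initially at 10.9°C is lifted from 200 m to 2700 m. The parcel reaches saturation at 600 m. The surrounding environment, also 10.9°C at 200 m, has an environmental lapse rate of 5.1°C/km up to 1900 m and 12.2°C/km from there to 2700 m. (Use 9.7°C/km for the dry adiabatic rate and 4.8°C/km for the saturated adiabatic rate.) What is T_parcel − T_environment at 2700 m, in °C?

+4.47°C (parcel warmer than environment)

Parcel:
  Dry to 600 m: -9.7 × 0.4 km = -3.88°C, so T = 7.02°C.
  Saturated to 2700 m: -4.8 × 2.1 km = -10.08°C, so T = -3.06°C.
Environment:
  Environment, lower layer to 1900 m: -5.1 × 1.7 km = -8.67°C, so T = 2.23°C.
  Environment, upper layer to 2700 m: -12.2 × 0.8 km = -9.76°C, so T = -7.53°C.
T_parcel − T_env = -3.06 − (-7.53) = +4.47°C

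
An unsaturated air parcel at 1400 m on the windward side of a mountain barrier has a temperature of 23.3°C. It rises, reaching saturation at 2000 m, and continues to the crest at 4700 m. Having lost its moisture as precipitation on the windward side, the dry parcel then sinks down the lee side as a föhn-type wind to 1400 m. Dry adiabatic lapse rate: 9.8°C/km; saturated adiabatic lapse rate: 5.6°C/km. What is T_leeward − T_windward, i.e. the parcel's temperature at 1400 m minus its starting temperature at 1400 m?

Dry to 2000 m: -9.8 × 0.6 km = -5.88°C, so T = 17.42°C.
Saturated to 4700 m: -5.6 × 2.7 km = -15.12°C, so T = 2.3°C.
Dry descent to 1400 m: +9.8 × 3.3 km = +32.34°C, so T = 34.64°C.
Net change vs windward start: 34.64 − 23.3 = +11.34°C

+11.34°C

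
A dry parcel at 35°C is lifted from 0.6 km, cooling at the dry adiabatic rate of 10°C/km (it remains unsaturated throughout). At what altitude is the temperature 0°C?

Height above start = (35 − 0) / 10 = 3.5 km
Altitude = 600 m + 3500 m = 4100 m

4.1 km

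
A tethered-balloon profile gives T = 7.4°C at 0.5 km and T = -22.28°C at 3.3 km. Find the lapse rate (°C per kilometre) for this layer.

Γ = −ΔT/Δz = (7.4 − (-22.28)) / (3300 − 500) m
  = 29.68°C / 2.8 km = 10.6°C/km

10.6°C/km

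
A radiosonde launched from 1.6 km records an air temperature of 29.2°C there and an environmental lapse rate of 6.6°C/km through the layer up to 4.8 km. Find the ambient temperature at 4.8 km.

1600–4800 m, environmental: Δz = 3.2 km ⇒ ΔT = -21.12°C; T = 8.08°C

8.08°C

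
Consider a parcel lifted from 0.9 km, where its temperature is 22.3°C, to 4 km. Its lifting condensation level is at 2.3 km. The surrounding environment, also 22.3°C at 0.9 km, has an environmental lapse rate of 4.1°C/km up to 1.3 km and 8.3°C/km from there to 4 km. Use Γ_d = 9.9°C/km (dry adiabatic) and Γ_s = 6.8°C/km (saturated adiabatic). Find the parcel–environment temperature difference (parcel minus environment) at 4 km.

Parcel:
  Dry to 2300 m: -9.9 × 1.4 km = -13.86°C, so T = 8.44°C.
  Saturated to 4000 m: -6.8 × 1.7 km = -11.56°C, so T = -3.12°C.
Environment:
  Environment, lower layer to 1300 m: -4.1 × 0.4 km = -1.64°C, so T = 20.66°C.
  Environment, upper layer to 4000 m: -8.3 × 2.7 km = -22.41°C, so T = -1.75°C.
T_parcel − T_env = -3.12 − (-1.75) = -1.37°C

-1.37°C (parcel cooler than environment)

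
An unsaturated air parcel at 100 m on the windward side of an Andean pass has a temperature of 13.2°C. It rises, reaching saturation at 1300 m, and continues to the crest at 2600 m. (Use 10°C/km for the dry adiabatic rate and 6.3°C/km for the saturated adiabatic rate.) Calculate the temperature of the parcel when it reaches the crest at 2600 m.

-6.99°C

From 100 m to 1300 m (dry): cools by 10 × 1.2 = 12°C, giving 1.2°C.
From 1300 m to 2600 m (saturated): cools by 6.3 × 1.3 = 8.19°C, giving -6.99°C.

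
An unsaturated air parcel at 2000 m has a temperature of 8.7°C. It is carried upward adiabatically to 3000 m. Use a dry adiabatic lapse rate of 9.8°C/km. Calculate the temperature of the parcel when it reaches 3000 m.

-1.1°C

2000 → 3000 m (dry adiabatic, 9.8°C/km): ΔT = -9.8 × 1 = -9.8°C → T = -1.1°C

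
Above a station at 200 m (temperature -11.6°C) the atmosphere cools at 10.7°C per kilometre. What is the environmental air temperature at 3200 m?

-43.7°C

From 200 m to 3200 m (environmental): cools by 10.7 × 3 = 32.1°C, giving -43.7°C.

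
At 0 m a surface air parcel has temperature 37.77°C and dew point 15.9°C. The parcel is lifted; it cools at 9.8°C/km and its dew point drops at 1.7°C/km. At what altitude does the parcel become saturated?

T and T_d converge at 9.8 − 1.7 = 8.1°C per km
Height above start = (37.77 − 15.9) / 8.1 = 2.7 km
LCL altitude = 0 m + 2700 m = 2700 m

2700 m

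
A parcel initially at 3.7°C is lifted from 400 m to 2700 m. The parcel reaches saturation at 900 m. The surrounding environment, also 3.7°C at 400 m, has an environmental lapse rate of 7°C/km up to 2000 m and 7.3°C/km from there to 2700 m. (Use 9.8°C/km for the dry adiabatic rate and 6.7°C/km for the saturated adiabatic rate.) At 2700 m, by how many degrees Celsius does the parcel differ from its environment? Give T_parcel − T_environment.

-0.65°C (parcel cooler than environment)

Parcel:
  Dry to 900 m: -9.8 × 0.5 km = -4.9°C, so T = -1.2°C.
  Saturated to 2700 m: -6.7 × 1.8 km = -12.06°C, so T = -13.26°C.
Environment:
  Environment, lower layer to 2000 m: -7 × 1.6 km = -11.2°C, so T = -7.5°C.
  Environment, upper layer to 2700 m: -7.3 × 0.7 km = -5.11°C, so T = -12.61°C.
T_parcel − T_env = -13.26 − (-12.61) = -0.65°C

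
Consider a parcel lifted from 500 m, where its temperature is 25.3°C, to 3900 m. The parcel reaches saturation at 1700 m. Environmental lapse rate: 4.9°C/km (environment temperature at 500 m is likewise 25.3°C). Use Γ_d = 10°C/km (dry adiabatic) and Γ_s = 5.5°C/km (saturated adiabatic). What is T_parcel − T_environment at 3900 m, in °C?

Parcel:
  500 → 1700 m (dry, 10°C/km): ΔT = -10 × 1.2 = -12°C → T = 13.3°C
  1700 → 3900 m (saturated, 5.5°C/km): ΔT = -5.5 × 2.2 = -12.1°C → T = 1.2°C
Environment:
  500 → 3900 m (environment, 4.9°C/km): ΔT = -4.9 × 3.4 = -16.66°C → T = 8.64°C
T_parcel − T_env = 1.2 − 8.64 = -7.44°C

-7.44°C (parcel cooler than environment)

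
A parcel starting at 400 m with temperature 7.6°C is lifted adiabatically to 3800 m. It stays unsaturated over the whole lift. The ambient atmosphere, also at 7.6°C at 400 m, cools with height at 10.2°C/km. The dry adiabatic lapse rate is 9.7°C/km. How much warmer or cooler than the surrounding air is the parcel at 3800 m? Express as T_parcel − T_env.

Parcel:
  Dry to 3800 m: -9.7 × 3.4 km = -32.98°C, so T = -25.38°C.
Environment:
  Environment to 3800 m: -10.2 × 3.4 km = -34.68°C, so T = -27.08°C.
T_parcel − T_env = -25.38 − (-27.08) = +1.7°C

+1.7°C (parcel warmer than environment)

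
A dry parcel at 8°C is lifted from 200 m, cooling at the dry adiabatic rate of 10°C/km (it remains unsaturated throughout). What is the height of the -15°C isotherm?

2500 m

Height above start = (8 − (-15)) / 10 = 2.3 km
Altitude = 200 m + 2300 m = 2500 m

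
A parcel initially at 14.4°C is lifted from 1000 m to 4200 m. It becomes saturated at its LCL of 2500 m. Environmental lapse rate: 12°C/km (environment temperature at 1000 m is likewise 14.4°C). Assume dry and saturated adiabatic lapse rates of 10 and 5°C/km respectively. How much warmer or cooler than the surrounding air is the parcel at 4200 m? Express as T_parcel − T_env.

+14.9°C (parcel warmer than environment)

Parcel:
  Dry to 2500 m: -10 × 1.5 km = -15°C, so T = -0.6°C.
  Saturated to 4200 m: -5 × 1.7 km = -8.5°C, so T = -9.1°C.
Environment:
  Environment to 4200 m: -12 × 3.2 km = -38.4°C, so T = -24°C.
T_parcel − T_env = -9.1 − (-24) = +14.9°C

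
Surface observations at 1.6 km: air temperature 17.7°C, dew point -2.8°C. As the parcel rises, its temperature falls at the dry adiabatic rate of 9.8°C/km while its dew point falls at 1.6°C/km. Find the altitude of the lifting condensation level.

T and T_d converge at 9.8 − 1.6 = 8.2°C per km
Height above start = (17.7 − (-2.8)) / 8.2 = 2.5 km
LCL altitude = 1600 m + 2500 m = 4100 m

4.1 km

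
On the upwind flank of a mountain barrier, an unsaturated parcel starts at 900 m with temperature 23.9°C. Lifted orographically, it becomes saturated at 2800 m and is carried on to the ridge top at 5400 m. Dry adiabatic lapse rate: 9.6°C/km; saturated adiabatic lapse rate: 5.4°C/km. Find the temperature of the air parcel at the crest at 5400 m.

-8.38°C

Dry to 2800 m: -9.6 × 1.9 km = -18.24°C, so T = 5.66°C.
Saturated to 5400 m: -5.4 × 2.6 km = -14.04°C, so T = -8.38°C.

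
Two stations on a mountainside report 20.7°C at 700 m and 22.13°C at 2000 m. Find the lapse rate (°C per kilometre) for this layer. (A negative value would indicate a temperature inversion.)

Γ = −ΔT/Δz = (20.7 − 22.13) / (2000 − 700) m
  = -1.43°C / 1.3 km = -1.1°C/km

-1.1°C/km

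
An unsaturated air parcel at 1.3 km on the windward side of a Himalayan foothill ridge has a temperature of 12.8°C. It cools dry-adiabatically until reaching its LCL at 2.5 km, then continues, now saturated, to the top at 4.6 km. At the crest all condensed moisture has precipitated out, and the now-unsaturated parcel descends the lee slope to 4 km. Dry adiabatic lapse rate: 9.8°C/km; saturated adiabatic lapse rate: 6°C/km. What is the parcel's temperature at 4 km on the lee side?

-5.68°C

From 1300 m to 2500 m (dry): cools by 9.8 × 1.2 = 11.76°C, giving 1.04°C.
From 2500 m to 4600 m (saturated): cools by 6 × 2.1 = 12.6°C, giving -11.56°C.
From 4600 m to 4000 m (dry descent): warms by 9.8 × 0.6 = 5.88°C, giving -5.68°C.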